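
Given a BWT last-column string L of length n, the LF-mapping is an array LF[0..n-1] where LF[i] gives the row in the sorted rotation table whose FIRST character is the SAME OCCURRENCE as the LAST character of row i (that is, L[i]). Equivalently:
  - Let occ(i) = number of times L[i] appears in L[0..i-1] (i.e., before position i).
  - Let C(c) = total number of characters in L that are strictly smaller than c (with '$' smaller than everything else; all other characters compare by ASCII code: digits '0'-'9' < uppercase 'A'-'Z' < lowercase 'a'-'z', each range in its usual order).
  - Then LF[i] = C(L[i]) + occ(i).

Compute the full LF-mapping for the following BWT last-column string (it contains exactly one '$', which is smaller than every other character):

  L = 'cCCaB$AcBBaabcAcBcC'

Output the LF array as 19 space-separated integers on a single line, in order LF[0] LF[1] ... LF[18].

Char counts: '$':1, 'A':2, 'B':4, 'C':3, 'a':3, 'b':1, 'c':5
C (first-col start): C('$')=0, C('A')=1, C('B')=3, C('C')=7, C('a')=10, C('b')=13, C('c')=14
L[0]='c': occ=0, LF[0]=C('c')+0=14+0=14
L[1]='C': occ=0, LF[1]=C('C')+0=7+0=7
L[2]='C': occ=1, LF[2]=C('C')+1=7+1=8
L[3]='a': occ=0, LF[3]=C('a')+0=10+0=10
L[4]='B': occ=0, LF[4]=C('B')+0=3+0=3
L[5]='$': occ=0, LF[5]=C('$')+0=0+0=0
L[6]='A': occ=0, LF[6]=C('A')+0=1+0=1
L[7]='c': occ=1, LF[7]=C('c')+1=14+1=15
L[8]='B': occ=1, LF[8]=C('B')+1=3+1=4
L[9]='B': occ=2, LF[9]=C('B')+2=3+2=5
L[10]='a': occ=1, LF[10]=C('a')+1=10+1=11
L[11]='a': occ=2, LF[11]=C('a')+2=10+2=12
L[12]='b': occ=0, LF[12]=C('b')+0=13+0=13
L[13]='c': occ=2, LF[13]=C('c')+2=14+2=16
L[14]='A': occ=1, LF[14]=C('A')+1=1+1=2
L[15]='c': occ=3, LF[15]=C('c')+3=14+3=17
L[16]='B': occ=3, LF[16]=C('B')+3=3+3=6
L[17]='c': occ=4, LF[17]=C('c')+4=14+4=18
L[18]='C': occ=2, LF[18]=C('C')+2=7+2=9

Answer: 14 7 8 10 3 0 1 15 4 5 11 12 13 16 2 17 6 18 9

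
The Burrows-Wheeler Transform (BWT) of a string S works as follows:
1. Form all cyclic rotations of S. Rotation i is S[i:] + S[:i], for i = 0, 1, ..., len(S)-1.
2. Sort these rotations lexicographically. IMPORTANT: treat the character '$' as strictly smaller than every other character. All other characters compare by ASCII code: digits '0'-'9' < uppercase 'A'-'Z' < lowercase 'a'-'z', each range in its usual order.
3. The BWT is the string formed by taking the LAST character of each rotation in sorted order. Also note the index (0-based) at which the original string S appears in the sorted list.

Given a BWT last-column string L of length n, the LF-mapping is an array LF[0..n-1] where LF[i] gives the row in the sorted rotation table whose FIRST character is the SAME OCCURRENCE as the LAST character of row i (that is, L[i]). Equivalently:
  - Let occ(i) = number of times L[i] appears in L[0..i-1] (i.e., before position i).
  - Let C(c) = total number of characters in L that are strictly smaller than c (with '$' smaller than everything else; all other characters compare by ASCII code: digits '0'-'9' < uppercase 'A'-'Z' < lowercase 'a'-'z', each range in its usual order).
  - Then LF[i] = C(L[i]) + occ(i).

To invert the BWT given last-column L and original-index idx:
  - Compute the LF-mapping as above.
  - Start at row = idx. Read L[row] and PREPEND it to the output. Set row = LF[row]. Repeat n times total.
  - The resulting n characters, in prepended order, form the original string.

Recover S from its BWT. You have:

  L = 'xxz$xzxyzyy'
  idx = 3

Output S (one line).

Answer: xxyzyyzzxx$

Derivation:
LF mapping: 1 2 8 0 3 9 4 5 10 6 7
Walk LF starting at row 3, prepending L[row]:
  step 1: row=3, L[3]='$', prepend. Next row=LF[3]=0
  step 2: row=0, L[0]='x', prepend. Next row=LF[0]=1
  step 3: row=1, L[1]='x', prepend. Next row=LF[1]=2
  step 4: row=2, L[2]='z', prepend. Next row=LF[2]=8
  step 5: row=8, L[8]='z', prepend. Next row=LF[8]=10
  step 6: row=10, L[10]='y', prepend. Next row=LF[10]=7
  step 7: row=7, L[7]='y', prepend. Next row=LF[7]=5
  step 8: row=5, L[5]='z', prepend. Next row=LF[5]=9
  step 9: row=9, L[9]='y', prepend. Next row=LF[9]=6
  step 10: row=6, L[6]='x', prepend. Next row=LF[6]=4
  step 11: row=4, L[4]='x', prepend. Next row=LF[4]=3
Reversed output: xxyzyyzzxx$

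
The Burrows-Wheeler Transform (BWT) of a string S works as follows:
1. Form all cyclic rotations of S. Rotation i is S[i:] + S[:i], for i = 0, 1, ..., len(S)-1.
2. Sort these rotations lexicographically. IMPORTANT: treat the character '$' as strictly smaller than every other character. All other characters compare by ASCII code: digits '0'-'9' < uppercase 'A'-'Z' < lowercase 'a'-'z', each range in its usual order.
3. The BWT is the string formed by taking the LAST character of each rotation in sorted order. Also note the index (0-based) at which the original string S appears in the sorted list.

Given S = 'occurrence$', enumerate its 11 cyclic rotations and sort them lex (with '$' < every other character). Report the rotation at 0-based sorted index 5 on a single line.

All 11 rotations (rotation i = S[i:]+S[:i]):
  rot[0] = occurrence$
  rot[1] = ccurrence$o
  rot[2] = currence$oc
  rot[3] = urrence$occ
  rot[4] = rrence$occu
  rot[5] = rence$occur
  rot[6] = ence$occurr
  rot[7] = nce$occurre
  rot[8] = ce$occurren
  rot[9] = e$occurrenc
  rot[10] = $occurrence
Sorted (with $ < everything):
  sorted[0] = $occurrence
  sorted[1] = ccurrence$o
  sorted[2] = ce$occurren
  sorted[3] = currence$oc
  sorted[4] = e$occurrenc
  sorted[5] = ence$occurr
  sorted[6] = nce$occurre
  sorted[7] = occurrence$
  sorted[8] = rence$occur
  sorted[9] = rrence$occu
  sorted[10] = urrence$occ
sorted[5] = ence$occurr

Answer: ence$occurr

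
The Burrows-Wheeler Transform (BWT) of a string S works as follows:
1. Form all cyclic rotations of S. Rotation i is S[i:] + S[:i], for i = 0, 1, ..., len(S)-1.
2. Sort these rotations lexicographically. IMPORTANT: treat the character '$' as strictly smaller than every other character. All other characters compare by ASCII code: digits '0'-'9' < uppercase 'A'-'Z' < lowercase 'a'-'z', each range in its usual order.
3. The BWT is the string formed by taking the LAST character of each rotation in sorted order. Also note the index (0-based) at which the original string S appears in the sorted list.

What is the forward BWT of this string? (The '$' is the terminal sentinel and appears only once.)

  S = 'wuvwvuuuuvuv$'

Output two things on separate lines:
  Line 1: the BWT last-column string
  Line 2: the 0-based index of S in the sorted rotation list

Answer: vvuuvuwuwuu$v
11

Derivation:
All 13 rotations (rotation i = S[i:]+S[:i]):
  rot[0] = wuvwvuuuuvuv$
  rot[1] = uvwvuuuuvuv$w
  rot[2] = vwvuuuuvuv$wu
  rot[3] = wvuuuuvuv$wuv
  rot[4] = vuuuuvuv$wuvw
  rot[5] = uuuuvuv$wuvwv
  rot[6] = uuuvuv$wuvwvu
  rot[7] = uuvuv$wuvwvuu
  rot[8] = uvuv$wuvwvuuu
  rot[9] = vuv$wuvwvuuuu
  rot[10] = uv$wuvwvuuuuv
  rot[11] = v$wuvwvuuuuvu
  rot[12] = $wuvwvuuuuvuv
Sorted (with $ < everything):
  sorted[0] = $wuvwvuuuuvuv  (last char: 'v')
  sorted[1] = uuuuvuv$wuvwv  (last char: 'v')
  sorted[2] = uuuvuv$wuvwvu  (last char: 'u')
  sorted[3] = uuvuv$wuvwvuu  (last char: 'u')
  sorted[4] = uv$wuvwvuuuuv  (last char: 'v')
  sorted[5] = uvuv$wuvwvuuu  (last char: 'u')
  sorted[6] = uvwvuuuuvuv$w  (last char: 'w')
  sorted[7] = v$wuvwvuuuuvu  (last char: 'u')
  sorted[8] = vuuuuvuv$wuvw  (last char: 'w')
  sorted[9] = vuv$wuvwvuuuu  (last char: 'u')
  sorted[10] = vwvuuuuvuv$wu  (last char: 'u')
  sorted[11] = wuvwvuuuuvuv$  (last char: '$')
  sorted[12] = wvuuuuvuv$wuv  (last char: 'v')
Last column: vvuuvuwuwuu$v
Original string S is at sorted index 11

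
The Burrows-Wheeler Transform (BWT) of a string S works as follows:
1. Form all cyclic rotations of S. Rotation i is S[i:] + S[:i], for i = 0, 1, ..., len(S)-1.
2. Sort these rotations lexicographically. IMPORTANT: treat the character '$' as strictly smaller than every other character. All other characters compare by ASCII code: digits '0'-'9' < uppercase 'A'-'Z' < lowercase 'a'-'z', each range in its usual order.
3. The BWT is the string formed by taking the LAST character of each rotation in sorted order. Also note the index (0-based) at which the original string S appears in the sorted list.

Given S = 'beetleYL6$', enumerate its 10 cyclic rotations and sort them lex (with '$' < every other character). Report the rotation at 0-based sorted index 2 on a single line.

Answer: L6$beetleY

Derivation:
All 10 rotations (rotation i = S[i:]+S[:i]):
  rot[0] = beetleYL6$
  rot[1] = eetleYL6$b
  rot[2] = etleYL6$be
  rot[3] = tleYL6$bee
  rot[4] = leYL6$beet
  rot[5] = eYL6$beetl
  rot[6] = YL6$beetle
  rot[7] = L6$beetleY
  rot[8] = 6$beetleYL
  rot[9] = $beetleYL6
Sorted (with $ < everything):
  sorted[0] = $beetleYL6
  sorted[1] = 6$beetleYL
  sorted[2] = L6$beetleY
  sorted[3] = YL6$beetle
  sorted[4] = beetleYL6$
  sorted[5] = eYL6$beetl
  sorted[6] = eetleYL6$b
  sorted[7] = etleYL6$be
  sorted[8] = leYL6$beet
  sorted[9] = tleYL6$bee
sorted[2] = L6$beetleY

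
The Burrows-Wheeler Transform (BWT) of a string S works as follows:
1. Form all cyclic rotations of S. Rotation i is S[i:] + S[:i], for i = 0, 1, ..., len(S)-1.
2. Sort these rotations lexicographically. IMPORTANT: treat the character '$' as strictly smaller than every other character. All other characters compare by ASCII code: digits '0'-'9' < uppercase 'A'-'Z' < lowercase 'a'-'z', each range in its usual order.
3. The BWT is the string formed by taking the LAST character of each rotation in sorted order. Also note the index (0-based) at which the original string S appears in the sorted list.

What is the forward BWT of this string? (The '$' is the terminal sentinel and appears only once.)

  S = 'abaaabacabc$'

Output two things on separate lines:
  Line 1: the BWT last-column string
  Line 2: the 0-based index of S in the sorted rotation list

Answer: cba$acbaaaba
3

Derivation:
All 12 rotations (rotation i = S[i:]+S[:i]):
  rot[0] = abaaabacabc$
  rot[1] = baaabacabc$a
  rot[2] = aaabacabc$ab
  rot[3] = aabacabc$aba
  rot[4] = abacabc$abaa
  rot[5] = bacabc$abaaa
  rot[6] = acabc$abaaab
  rot[7] = cabc$abaaaba
  rot[8] = abc$abaaabac
  rot[9] = bc$abaaabaca
  rot[10] = c$abaaabacab
  rot[11] = $abaaabacabc
Sorted (with $ < everything):
  sorted[0] = $abaaabacabc  (last char: 'c')
  sorted[1] = aaabacabc$ab  (last char: 'b')
  sorted[2] = aabacabc$aba  (last char: 'a')
  sorted[3] = abaaabacabc$  (last char: '$')
  sorted[4] = abacabc$abaa  (last char: 'a')
  sorted[5] = abc$abaaabac  (last char: 'c')
  sorted[6] = acabc$abaaab  (last char: 'b')
  sorted[7] = baaabacabc$a  (last char: 'a')
  sorted[8] = bacabc$abaaa  (last char: 'a')
  sorted[9] = bc$abaaabaca  (last char: 'a')
  sorted[10] = c$abaaabacab  (last char: 'b')
  sorted[11] = cabc$abaaaba  (last char: 'a')
Last column: cba$acbaaaba
Original string S is at sorted index 3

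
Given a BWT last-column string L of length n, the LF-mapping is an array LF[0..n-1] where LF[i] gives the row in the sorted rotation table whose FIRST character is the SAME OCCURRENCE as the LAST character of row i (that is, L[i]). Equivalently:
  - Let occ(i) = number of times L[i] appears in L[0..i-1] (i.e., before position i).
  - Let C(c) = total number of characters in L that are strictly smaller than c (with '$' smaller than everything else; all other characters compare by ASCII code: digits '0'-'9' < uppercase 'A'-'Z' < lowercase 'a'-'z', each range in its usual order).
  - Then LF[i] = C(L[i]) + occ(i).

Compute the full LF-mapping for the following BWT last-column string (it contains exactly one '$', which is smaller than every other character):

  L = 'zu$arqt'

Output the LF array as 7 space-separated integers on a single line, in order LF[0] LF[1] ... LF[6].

Char counts: '$':1, 'a':1, 'q':1, 'r':1, 't':1, 'u':1, 'z':1
C (first-col start): C('$')=0, C('a')=1, C('q')=2, C('r')=3, C('t')=4, C('u')=5, C('z')=6
L[0]='z': occ=0, LF[0]=C('z')+0=6+0=6
L[1]='u': occ=0, LF[1]=C('u')+0=5+0=5
L[2]='$': occ=0, LF[2]=C('$')+0=0+0=0
L[3]='a': occ=0, LF[3]=C('a')+0=1+0=1
L[4]='r': occ=0, LF[4]=C('r')+0=3+0=3
L[5]='q': occ=0, LF[5]=C('q')+0=2+0=2
L[6]='t': occ=0, LF[6]=C('t')+0=4+0=4

Answer: 6 5 0 1 3 2 4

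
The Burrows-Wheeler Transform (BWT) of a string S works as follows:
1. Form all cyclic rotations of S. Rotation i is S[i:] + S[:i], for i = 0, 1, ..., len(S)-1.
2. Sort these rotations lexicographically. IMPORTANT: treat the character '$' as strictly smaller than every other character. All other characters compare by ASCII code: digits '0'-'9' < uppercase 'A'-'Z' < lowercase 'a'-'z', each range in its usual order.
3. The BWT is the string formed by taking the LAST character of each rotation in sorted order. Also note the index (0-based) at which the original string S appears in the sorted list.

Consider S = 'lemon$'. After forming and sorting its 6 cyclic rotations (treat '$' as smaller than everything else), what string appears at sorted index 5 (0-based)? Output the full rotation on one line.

All 6 rotations (rotation i = S[i:]+S[:i]):
  rot[0] = lemon$
  rot[1] = emon$l
  rot[2] = mon$le
  rot[3] = on$lem
  rot[4] = n$lemo
  rot[5] = $lemon
Sorted (with $ < everything):
  sorted[0] = $lemon
  sorted[1] = emon$l
  sorted[2] = lemon$
  sorted[3] = mon$le
  sorted[4] = n$lemo
  sorted[5] = on$lem
sorted[5] = on$lem

Answer: on$lem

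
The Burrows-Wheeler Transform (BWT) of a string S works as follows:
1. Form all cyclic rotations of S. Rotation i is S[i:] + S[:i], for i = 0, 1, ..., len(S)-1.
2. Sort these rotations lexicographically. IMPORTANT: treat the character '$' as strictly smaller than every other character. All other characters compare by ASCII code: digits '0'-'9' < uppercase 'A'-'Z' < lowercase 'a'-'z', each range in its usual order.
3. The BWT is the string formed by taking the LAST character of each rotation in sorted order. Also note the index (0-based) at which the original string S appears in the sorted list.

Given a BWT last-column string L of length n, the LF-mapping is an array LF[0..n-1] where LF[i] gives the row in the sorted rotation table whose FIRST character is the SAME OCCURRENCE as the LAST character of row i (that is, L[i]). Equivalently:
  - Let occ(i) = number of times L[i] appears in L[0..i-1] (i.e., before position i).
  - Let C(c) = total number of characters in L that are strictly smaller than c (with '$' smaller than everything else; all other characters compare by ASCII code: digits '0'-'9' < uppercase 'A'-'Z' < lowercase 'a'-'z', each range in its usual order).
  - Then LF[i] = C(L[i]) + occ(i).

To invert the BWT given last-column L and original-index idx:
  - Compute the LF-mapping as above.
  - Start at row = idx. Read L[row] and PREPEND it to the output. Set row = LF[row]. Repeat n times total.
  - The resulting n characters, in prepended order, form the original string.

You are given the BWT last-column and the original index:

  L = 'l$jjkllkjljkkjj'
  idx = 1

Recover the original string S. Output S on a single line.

Answer: jjjkkjkljljlkl$

Derivation:
LF mapping: 11 0 1 2 7 12 13 8 3 14 4 9 10 5 6
Walk LF starting at row 1, prepending L[row]:
  step 1: row=1, L[1]='$', prepend. Next row=LF[1]=0
  step 2: row=0, L[0]='l', prepend. Next row=LF[0]=11
  step 3: row=11, L[11]='k', prepend. Next row=LF[11]=9
  step 4: row=9, L[9]='l', prepend. Next row=LF[9]=14
  step 5: row=14, L[14]='j', prepend. Next row=LF[14]=6
  step 6: row=6, L[6]='l', prepend. Next row=LF[6]=13
  step 7: row=13, L[13]='j', prepend. Next row=LF[13]=5
  step 8: row=5, L[5]='l', prepend. Next row=LF[5]=12
  step 9: row=12, L[12]='k', prepend. Next row=LF[12]=10
  step 10: row=10, L[10]='j', prepend. Next row=LF[10]=4
  step 11: row=4, L[4]='k', prepend. Next row=LF[4]=7
  step 12: row=7, L[7]='k', prepend. Next row=LF[7]=8
  step 13: row=8, L[8]='j', prepend. Next row=LF[8]=3
  step 14: row=3, L[3]='j', prepend. Next row=LF[3]=2
  step 15: row=2, L[2]='j', prepend. Next row=LF[2]=1
Reversed output: jjjkkjkljljlkl$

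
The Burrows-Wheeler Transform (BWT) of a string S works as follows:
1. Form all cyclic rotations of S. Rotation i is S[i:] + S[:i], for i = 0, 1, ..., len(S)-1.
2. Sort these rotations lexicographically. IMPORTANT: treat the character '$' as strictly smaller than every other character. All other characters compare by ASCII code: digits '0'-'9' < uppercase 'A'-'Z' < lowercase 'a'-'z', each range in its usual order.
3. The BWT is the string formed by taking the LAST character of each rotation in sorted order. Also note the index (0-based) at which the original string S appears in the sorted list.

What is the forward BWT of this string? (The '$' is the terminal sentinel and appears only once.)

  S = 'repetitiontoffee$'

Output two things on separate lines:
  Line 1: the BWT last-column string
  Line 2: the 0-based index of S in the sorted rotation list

Answer: eefrpfottotie$ien
13

Derivation:
All 17 rotations (rotation i = S[i:]+S[:i]):
  rot[0] = repetitiontoffee$
  rot[1] = epetitiontoffee$r
  rot[2] = petitiontoffee$re
  rot[3] = etitiontoffee$rep
  rot[4] = titiontoffee$repe
  rot[5] = itiontoffee$repet
  rot[6] = tiontoffee$repeti
  rot[7] = iontoffee$repetit
  rot[8] = ontoffee$repetiti
  rot[9] = ntoffee$repetitio
  rot[10] = toffee$repetition
  rot[11] = offee$repetitiont
  rot[12] = ffee$repetitionto
  rot[13] = fee$repetitiontof
  rot[14] = ee$repetitiontoff
  rot[15] = e$repetitiontoffe
  rot[16] = $repetitiontoffee
Sorted (with $ < everything):
  sorted[0] = $repetitiontoffee  (last char: 'e')
  sorted[1] = e$repetitiontoffe  (last char: 'e')
  sorted[2] = ee$repetitiontoff  (last char: 'f')
  sorted[3] = epetitiontoffee$r  (last char: 'r')
  sorted[4] = etitiontoffee$rep  (last char: 'p')
  sorted[5] = fee$repetitiontof  (last char: 'f')
  sorted[6] = ffee$repetitionto  (last char: 'o')
  sorted[7] = iontoffee$repetit  (last char: 't')
  sorted[8] = itiontoffee$repet  (last char: 't')
  sorted[9] = ntoffee$repetitio  (last char: 'o')
  sorted[10] = offee$repetitiont  (last char: 't')
  sorted[11] = ontoffee$repetiti  (last char: 'i')
  sorted[12] = petitiontoffee$re  (last char: 'e')
  sorted[13] = repetitiontoffee$  (last char: '$')
  sorted[14] = tiontoffee$repeti  (last char: 'i')
  sorted[15] = titiontoffee$repe  (last char: 'e')
  sorted[16] = toffee$repetition  (last char: 'n')
Last column: eefrpfottotie$ien
Original string S is at sorted index 13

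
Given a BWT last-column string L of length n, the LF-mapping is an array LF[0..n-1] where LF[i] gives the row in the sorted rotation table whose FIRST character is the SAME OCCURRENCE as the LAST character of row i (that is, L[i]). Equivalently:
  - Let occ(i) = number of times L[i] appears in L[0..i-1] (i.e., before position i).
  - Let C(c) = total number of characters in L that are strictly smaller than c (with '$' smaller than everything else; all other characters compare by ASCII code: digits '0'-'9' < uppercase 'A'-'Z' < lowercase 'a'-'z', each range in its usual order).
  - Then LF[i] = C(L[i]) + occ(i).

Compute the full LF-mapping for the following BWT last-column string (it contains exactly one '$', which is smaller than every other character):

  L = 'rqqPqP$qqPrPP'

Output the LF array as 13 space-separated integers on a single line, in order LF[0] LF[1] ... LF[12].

Answer: 11 6 7 1 8 2 0 9 10 3 12 4 5

Derivation:
Char counts: '$':1, 'P':5, 'q':5, 'r':2
C (first-col start): C('$')=0, C('P')=1, C('q')=6, C('r')=11
L[0]='r': occ=0, LF[0]=C('r')+0=11+0=11
L[1]='q': occ=0, LF[1]=C('q')+0=6+0=6
L[2]='q': occ=1, LF[2]=C('q')+1=6+1=7
L[3]='P': occ=0, LF[3]=C('P')+0=1+0=1
L[4]='q': occ=2, LF[4]=C('q')+2=6+2=8
L[5]='P': occ=1, LF[5]=C('P')+1=1+1=2
L[6]='$': occ=0, LF[6]=C('$')+0=0+0=0
L[7]='q': occ=3, LF[7]=C('q')+3=6+3=9
L[8]='q': occ=4, LF[8]=C('q')+4=6+4=10
L[9]='P': occ=2, LF[9]=C('P')+2=1+2=3
L[10]='r': occ=1, LF[10]=C('r')+1=11+1=12
L[11]='P': occ=3, LF[11]=C('P')+3=1+3=4
L[12]='P': occ=4, LF[12]=C('P')+4=1+4=5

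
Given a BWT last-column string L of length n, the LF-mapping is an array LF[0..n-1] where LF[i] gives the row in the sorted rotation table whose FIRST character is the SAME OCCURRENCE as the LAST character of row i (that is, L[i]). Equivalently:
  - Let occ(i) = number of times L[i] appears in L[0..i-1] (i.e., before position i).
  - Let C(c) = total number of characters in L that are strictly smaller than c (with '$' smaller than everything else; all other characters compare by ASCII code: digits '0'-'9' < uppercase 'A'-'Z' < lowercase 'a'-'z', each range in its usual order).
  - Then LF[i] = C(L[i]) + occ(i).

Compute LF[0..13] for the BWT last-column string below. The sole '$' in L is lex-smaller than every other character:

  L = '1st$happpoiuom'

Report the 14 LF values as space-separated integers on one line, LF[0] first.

Char counts: '$':1, '1':1, 'a':1, 'h':1, 'i':1, 'm':1, 'o':2, 'p':3, 's':1, 't':1, 'u':1
C (first-col start): C('$')=0, C('1')=1, C('a')=2, C('h')=3, C('i')=4, C('m')=5, C('o')=6, C('p')=8, C('s')=11, C('t')=12, C('u')=13
L[0]='1': occ=0, LF[0]=C('1')+0=1+0=1
L[1]='s': occ=0, LF[1]=C('s')+0=11+0=11
L[2]='t': occ=0, LF[2]=C('t')+0=12+0=12
L[3]='$': occ=0, LF[3]=C('$')+0=0+0=0
L[4]='h': occ=0, LF[4]=C('h')+0=3+0=3
L[5]='a': occ=0, LF[5]=C('a')+0=2+0=2
L[6]='p': occ=0, LF[6]=C('p')+0=8+0=8
L[7]='p': occ=1, LF[7]=C('p')+1=8+1=9
L[8]='p': occ=2, LF[8]=C('p')+2=8+2=10
L[9]='o': occ=0, LF[9]=C('o')+0=6+0=6
L[10]='i': occ=0, LF[10]=C('i')+0=4+0=4
L[11]='u': occ=0, LF[11]=C('u')+0=13+0=13
L[12]='o': occ=1, LF[12]=C('o')+1=6+1=7
L[13]='m': occ=0, LF[13]=C('m')+0=5+0=5

Answer: 1 11 12 0 3 2 8 9 10 6 4 13 7 5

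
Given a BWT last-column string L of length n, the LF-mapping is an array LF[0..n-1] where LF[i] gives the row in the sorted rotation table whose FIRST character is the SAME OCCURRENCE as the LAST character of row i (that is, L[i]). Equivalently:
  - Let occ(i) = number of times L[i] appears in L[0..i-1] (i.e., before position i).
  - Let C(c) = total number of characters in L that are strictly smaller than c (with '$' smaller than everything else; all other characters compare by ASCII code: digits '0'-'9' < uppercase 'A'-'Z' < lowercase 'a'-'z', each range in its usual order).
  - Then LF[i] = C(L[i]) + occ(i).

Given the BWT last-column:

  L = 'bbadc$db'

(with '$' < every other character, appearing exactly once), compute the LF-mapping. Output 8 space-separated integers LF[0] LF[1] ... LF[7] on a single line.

Char counts: '$':1, 'a':1, 'b':3, 'c':1, 'd':2
C (first-col start): C('$')=0, C('a')=1, C('b')=2, C('c')=5, C('d')=6
L[0]='b': occ=0, LF[0]=C('b')+0=2+0=2
L[1]='b': occ=1, LF[1]=C('b')+1=2+1=3
L[2]='a': occ=0, LF[2]=C('a')+0=1+0=1
L[3]='d': occ=0, LF[3]=C('d')+0=6+0=6
L[4]='c': occ=0, LF[4]=C('c')+0=5+0=5
L[5]='$': occ=0, LF[5]=C('$')+0=0+0=0
L[6]='d': occ=1, LF[6]=C('d')+1=6+1=7
L[7]='b': occ=2, LF[7]=C('b')+2=2+2=4

Answer: 2 3 1 6 5 0 7 4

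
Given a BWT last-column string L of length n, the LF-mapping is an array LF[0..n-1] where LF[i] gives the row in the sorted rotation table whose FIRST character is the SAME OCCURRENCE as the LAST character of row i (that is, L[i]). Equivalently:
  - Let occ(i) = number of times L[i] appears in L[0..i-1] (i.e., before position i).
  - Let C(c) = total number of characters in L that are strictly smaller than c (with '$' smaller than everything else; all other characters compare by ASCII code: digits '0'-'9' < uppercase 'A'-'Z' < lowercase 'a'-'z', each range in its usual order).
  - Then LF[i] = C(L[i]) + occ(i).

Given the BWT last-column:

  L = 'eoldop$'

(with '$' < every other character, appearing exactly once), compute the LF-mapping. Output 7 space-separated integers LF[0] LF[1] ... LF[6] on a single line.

Char counts: '$':1, 'd':1, 'e':1, 'l':1, 'o':2, 'p':1
C (first-col start): C('$')=0, C('d')=1, C('e')=2, C('l')=3, C('o')=4, C('p')=6
L[0]='e': occ=0, LF[0]=C('e')+0=2+0=2
L[1]='o': occ=0, LF[1]=C('o')+0=4+0=4
L[2]='l': occ=0, LF[2]=C('l')+0=3+0=3
L[3]='d': occ=0, LF[3]=C('d')+0=1+0=1
L[4]='o': occ=1, LF[4]=C('o')+1=4+1=5
L[5]='p': occ=0, LF[5]=C('p')+0=6+0=6
L[6]='$': occ=0, LF[6]=C('$')+0=0+0=0

Answer: 2 4 3 1 5 6 0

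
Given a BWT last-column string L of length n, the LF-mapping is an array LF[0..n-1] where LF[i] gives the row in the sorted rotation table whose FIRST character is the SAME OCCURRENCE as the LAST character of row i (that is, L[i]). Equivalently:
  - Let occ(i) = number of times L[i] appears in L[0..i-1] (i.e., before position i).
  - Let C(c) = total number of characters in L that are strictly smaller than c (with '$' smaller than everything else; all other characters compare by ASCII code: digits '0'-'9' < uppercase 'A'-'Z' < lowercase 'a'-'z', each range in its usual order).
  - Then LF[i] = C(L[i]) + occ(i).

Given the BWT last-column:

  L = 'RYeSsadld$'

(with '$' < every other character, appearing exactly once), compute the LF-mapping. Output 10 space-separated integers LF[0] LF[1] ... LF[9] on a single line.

Char counts: '$':1, 'R':1, 'S':1, 'Y':1, 'a':1, 'd':2, 'e':1, 'l':1, 's':1
C (first-col start): C('$')=0, C('R')=1, C('S')=2, C('Y')=3, C('a')=4, C('d')=5, C('e')=7, C('l')=8, C('s')=9
L[0]='R': occ=0, LF[0]=C('R')+0=1+0=1
L[1]='Y': occ=0, LF[1]=C('Y')+0=3+0=3
L[2]='e': occ=0, LF[2]=C('e')+0=7+0=7
L[3]='S': occ=0, LF[3]=C('S')+0=2+0=2
L[4]='s': occ=0, LF[4]=C('s')+0=9+0=9
L[5]='a': occ=0, LF[5]=C('a')+0=4+0=4
L[6]='d': occ=0, LF[6]=C('d')+0=5+0=5
L[7]='l': occ=0, LF[7]=C('l')+0=8+0=8
L[8]='d': occ=1, LF[8]=C('d')+1=5+1=6
L[9]='$': occ=0, LF[9]=C('$')+0=0+0=0

Answer: 1 3 7 2 9 4 5 8 6 0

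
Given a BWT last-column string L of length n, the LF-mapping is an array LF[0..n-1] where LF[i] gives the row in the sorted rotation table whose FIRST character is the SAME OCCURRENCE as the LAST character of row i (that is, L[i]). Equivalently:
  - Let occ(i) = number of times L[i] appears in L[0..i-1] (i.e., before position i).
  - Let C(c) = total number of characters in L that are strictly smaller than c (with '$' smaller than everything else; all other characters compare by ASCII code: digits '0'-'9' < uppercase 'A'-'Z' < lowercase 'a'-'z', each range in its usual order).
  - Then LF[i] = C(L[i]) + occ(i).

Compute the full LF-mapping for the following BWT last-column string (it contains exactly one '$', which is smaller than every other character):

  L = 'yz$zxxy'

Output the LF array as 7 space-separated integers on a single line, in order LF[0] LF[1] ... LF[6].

Answer: 3 5 0 6 1 2 4

Derivation:
Char counts: '$':1, 'x':2, 'y':2, 'z':2
C (first-col start): C('$')=0, C('x')=1, C('y')=3, C('z')=5
L[0]='y': occ=0, LF[0]=C('y')+0=3+0=3
L[1]='z': occ=0, LF[1]=C('z')+0=5+0=5
L[2]='$': occ=0, LF[2]=C('$')+0=0+0=0
L[3]='z': occ=1, LF[3]=C('z')+1=5+1=6
L[4]='x': occ=0, LF[4]=C('x')+0=1+0=1
L[5]='x': occ=1, LF[5]=C('x')+1=1+1=2
L[6]='y': occ=1, LF[6]=C('y')+1=3+1=4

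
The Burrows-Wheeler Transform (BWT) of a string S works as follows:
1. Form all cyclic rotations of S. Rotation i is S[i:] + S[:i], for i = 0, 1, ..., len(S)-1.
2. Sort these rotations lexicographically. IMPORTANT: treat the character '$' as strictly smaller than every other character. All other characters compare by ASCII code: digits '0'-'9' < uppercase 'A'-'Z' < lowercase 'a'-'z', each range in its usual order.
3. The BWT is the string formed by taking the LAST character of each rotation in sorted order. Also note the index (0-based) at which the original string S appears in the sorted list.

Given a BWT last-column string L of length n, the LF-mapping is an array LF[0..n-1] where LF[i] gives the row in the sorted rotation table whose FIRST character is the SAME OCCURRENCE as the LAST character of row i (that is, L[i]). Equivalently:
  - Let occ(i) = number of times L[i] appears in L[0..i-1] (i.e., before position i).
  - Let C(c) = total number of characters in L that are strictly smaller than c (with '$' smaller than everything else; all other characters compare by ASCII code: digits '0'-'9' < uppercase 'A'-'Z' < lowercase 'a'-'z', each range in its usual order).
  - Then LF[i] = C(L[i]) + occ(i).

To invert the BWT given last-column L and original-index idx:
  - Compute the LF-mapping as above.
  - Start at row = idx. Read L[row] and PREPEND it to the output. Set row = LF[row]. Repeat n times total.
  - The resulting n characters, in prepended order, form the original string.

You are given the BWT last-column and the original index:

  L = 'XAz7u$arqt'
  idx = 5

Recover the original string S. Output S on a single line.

Answer: quartzA7X$

Derivation:
LF mapping: 3 2 9 1 8 0 4 6 5 7
Walk LF starting at row 5, prepending L[row]:
  step 1: row=5, L[5]='$', prepend. Next row=LF[5]=0
  step 2: row=0, L[0]='X', prepend. Next row=LF[0]=3
  step 3: row=3, L[3]='7', prepend. Next row=LF[3]=1
  step 4: row=1, L[1]='A', prepend. Next row=LF[1]=2
  step 5: row=2, L[2]='z', prepend. Next row=LF[2]=9
  step 6: row=9, L[9]='t', prepend. Next row=LF[9]=7
  step 7: row=7, L[7]='r', prepend. Next row=LF[7]=6
  step 8: row=6, L[6]='a', prepend. Next row=LF[6]=4
  step 9: row=4, L[4]='u', prepend. Next row=LF[4]=8
  step 10: row=8, L[8]='q', prepend. Next row=LF[8]=5
Reversed output: quartzA7X$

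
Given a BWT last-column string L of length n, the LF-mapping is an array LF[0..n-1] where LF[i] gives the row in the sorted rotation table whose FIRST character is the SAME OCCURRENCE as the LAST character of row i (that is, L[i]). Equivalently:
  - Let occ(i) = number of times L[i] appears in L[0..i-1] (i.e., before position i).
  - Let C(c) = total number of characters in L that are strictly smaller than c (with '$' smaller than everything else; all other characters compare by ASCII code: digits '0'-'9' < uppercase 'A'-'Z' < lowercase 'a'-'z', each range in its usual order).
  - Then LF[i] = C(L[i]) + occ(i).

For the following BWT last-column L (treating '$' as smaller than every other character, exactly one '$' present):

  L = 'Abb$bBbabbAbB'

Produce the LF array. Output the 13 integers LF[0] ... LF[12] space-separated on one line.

Answer: 1 6 7 0 8 3 9 5 10 11 2 12 4

Derivation:
Char counts: '$':1, 'A':2, 'B':2, 'a':1, 'b':7
C (first-col start): C('$')=0, C('A')=1, C('B')=3, C('a')=5, C('b')=6
L[0]='A': occ=0, LF[0]=C('A')+0=1+0=1
L[1]='b': occ=0, LF[1]=C('b')+0=6+0=6
L[2]='b': occ=1, LF[2]=C('b')+1=6+1=7
L[3]='$': occ=0, LF[3]=C('$')+0=0+0=0
L[4]='b': occ=2, LF[4]=C('b')+2=6+2=8
L[5]='B': occ=0, LF[5]=C('B')+0=3+0=3
L[6]='b': occ=3, LF[6]=C('b')+3=6+3=9
L[7]='a': occ=0, LF[7]=C('a')+0=5+0=5
L[8]='b': occ=4, LF[8]=C('b')+4=6+4=10
L[9]='b': occ=5, LF[9]=C('b')+5=6+5=11
L[10]='A': occ=1, LF[10]=C('A')+1=1+1=2
L[11]='b': occ=6, LF[11]=C('b')+6=6+6=12
L[12]='B': occ=1, LF[12]=C('B')+1=3+1=4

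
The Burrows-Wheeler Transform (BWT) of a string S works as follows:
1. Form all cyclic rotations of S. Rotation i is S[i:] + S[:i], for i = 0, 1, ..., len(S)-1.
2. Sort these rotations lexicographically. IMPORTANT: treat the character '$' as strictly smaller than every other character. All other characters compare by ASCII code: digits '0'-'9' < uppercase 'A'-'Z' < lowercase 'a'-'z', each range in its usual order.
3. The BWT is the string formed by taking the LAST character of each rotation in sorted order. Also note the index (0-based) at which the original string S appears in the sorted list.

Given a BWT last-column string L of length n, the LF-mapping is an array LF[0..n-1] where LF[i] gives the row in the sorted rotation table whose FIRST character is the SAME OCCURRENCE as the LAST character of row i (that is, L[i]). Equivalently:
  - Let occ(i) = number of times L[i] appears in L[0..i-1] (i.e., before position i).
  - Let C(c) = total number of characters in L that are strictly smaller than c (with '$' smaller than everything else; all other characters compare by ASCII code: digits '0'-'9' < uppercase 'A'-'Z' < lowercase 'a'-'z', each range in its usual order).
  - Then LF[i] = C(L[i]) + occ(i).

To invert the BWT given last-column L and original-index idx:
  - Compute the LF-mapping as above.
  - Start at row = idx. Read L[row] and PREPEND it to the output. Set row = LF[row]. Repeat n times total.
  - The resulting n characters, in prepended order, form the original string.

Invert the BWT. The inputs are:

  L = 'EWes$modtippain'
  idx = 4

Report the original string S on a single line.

Answer: disappointmeWE$

Derivation:
LF mapping: 1 2 5 13 0 8 10 4 14 6 11 12 3 7 9
Walk LF starting at row 4, prepending L[row]:
  step 1: row=4, L[4]='$', prepend. Next row=LF[4]=0
  step 2: row=0, L[0]='E', prepend. Next row=LF[0]=1
  step 3: row=1, L[1]='W', prepend. Next row=LF[1]=2
  step 4: row=2, L[2]='e', prepend. Next row=LF[2]=5
  step 5: row=5, L[5]='m', prepend. Next row=LF[5]=8
  step 6: row=8, L[8]='t', prepend. Next row=LF[8]=14
  step 7: row=14, L[14]='n', prepend. Next row=LF[14]=9
  step 8: row=9, L[9]='i', prepend. Next row=LF[9]=6
  step 9: row=6, L[6]='o', prepend. Next row=LF[6]=10
  step 10: row=10, L[10]='p', prepend. Next row=LF[10]=11
  step 11: row=11, L[11]='p', prepend. Next row=LF[11]=12
  step 12: row=12, L[12]='a', prepend. Next row=LF[12]=3
  step 13: row=3, L[3]='s', prepend. Next row=LF[3]=13
  step 14: row=13, L[13]='i', prepend. Next row=LF[13]=7
  step 15: row=7, L[7]='d', prepend. Next row=LF[7]=4
Reversed output: disappointmeWE$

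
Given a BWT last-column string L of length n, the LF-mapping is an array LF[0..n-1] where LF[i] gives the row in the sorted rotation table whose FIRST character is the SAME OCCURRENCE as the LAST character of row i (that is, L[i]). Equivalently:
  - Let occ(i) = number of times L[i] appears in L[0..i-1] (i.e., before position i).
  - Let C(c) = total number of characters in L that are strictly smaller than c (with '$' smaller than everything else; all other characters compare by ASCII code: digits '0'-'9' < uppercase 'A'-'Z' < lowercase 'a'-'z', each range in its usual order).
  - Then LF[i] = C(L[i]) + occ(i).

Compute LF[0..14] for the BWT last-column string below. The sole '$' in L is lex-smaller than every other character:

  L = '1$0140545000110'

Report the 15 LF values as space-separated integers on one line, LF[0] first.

Char counts: '$':1, '0':6, '1':4, '4':2, '5':2
C (first-col start): C('$')=0, C('0')=1, C('1')=7, C('4')=11, C('5')=13
L[0]='1': occ=0, LF[0]=C('1')+0=7+0=7
L[1]='$': occ=0, LF[1]=C('$')+0=0+0=0
L[2]='0': occ=0, LF[2]=C('0')+0=1+0=1
L[3]='1': occ=1, LF[3]=C('1')+1=7+1=8
L[4]='4': occ=0, LF[4]=C('4')+0=11+0=11
L[5]='0': occ=1, LF[5]=C('0')+1=1+1=2
L[6]='5': occ=0, LF[6]=C('5')+0=13+0=13
L[7]='4': occ=1, LF[7]=C('4')+1=11+1=12
L[8]='5': occ=1, LF[8]=C('5')+1=13+1=14
L[9]='0': occ=2, LF[9]=C('0')+2=1+2=3
L[10]='0': occ=3, LF[10]=C('0')+3=1+3=4
L[11]='0': occ=4, LF[11]=C('0')+4=1+4=5
L[12]='1': occ=2, LF[12]=C('1')+2=7+2=9
L[13]='1': occ=3, LF[13]=C('1')+3=7+3=10
L[14]='0': occ=5, LF[14]=C('0')+5=1+5=6

Answer: 7 0 1 8 11 2 13 12 14 3 4 5 9 10 6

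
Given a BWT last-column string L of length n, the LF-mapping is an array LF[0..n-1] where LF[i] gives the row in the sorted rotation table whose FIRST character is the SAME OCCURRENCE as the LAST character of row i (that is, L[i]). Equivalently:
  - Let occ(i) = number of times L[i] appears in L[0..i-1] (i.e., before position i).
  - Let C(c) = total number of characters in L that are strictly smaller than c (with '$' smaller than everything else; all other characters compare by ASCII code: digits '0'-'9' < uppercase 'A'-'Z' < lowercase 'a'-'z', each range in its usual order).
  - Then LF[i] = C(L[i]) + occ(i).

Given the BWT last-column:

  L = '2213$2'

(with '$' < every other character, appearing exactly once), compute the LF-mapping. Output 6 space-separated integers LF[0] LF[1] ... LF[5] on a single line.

Char counts: '$':1, '1':1, '2':3, '3':1
C (first-col start): C('$')=0, C('1')=1, C('2')=2, C('3')=5
L[0]='2': occ=0, LF[0]=C('2')+0=2+0=2
L[1]='2': occ=1, LF[1]=C('2')+1=2+1=3
L[2]='1': occ=0, LF[2]=C('1')+0=1+0=1
L[3]='3': occ=0, LF[3]=C('3')+0=5+0=5
L[4]='$': occ=0, LF[4]=C('$')+0=0+0=0
L[5]='2': occ=2, LF[5]=C('2')+2=2+2=4

Answer: 2 3 1 5 0 4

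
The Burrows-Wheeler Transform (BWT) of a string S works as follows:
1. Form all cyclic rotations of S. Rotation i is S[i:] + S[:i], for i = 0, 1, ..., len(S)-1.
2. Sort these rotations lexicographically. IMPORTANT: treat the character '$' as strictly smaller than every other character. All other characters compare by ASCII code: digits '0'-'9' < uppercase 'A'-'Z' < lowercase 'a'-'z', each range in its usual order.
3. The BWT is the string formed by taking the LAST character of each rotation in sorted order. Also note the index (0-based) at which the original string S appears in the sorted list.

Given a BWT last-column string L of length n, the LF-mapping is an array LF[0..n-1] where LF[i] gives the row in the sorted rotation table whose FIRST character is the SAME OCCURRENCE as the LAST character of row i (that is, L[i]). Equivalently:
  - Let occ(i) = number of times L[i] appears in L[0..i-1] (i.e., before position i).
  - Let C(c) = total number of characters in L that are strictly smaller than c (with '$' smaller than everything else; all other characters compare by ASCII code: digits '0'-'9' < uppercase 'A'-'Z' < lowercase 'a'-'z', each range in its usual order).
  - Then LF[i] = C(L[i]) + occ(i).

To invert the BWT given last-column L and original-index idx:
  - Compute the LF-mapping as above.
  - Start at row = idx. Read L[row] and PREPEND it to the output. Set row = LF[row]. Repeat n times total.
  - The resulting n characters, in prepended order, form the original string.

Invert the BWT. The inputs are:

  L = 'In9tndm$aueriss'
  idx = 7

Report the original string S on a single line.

LF mapping: 2 8 1 13 9 4 7 0 3 14 5 10 6 11 12
Walk LF starting at row 7, prepending L[row]:
  step 1: row=7, L[7]='$', prepend. Next row=LF[7]=0
  step 2: row=0, L[0]='I', prepend. Next row=LF[0]=2
  step 3: row=2, L[2]='9', prepend. Next row=LF[2]=1
  step 4: row=1, L[1]='n', prepend. Next row=LF[1]=8
  step 5: row=8, L[8]='a', prepend. Next row=LF[8]=3
  step 6: row=3, L[3]='t', prepend. Next row=LF[3]=13
  step 7: row=13, L[13]='s', prepend. Next row=LF[13]=11
  step 8: row=11, L[11]='r', prepend. Next row=LF[11]=10
  step 9: row=10, L[10]='e', prepend. Next row=LF[10]=5
  step 10: row=5, L[5]='d', prepend. Next row=LF[5]=4
  step 11: row=4, L[4]='n', prepend. Next row=LF[4]=9
  step 12: row=9, L[9]='u', prepend. Next row=LF[9]=14
  step 13: row=14, L[14]='s', prepend. Next row=LF[14]=12
  step 14: row=12, L[12]='i', prepend. Next row=LF[12]=6
  step 15: row=6, L[6]='m', prepend. Next row=LF[6]=7
Reversed output: misunderstan9I$

Answer: misunderstan9I$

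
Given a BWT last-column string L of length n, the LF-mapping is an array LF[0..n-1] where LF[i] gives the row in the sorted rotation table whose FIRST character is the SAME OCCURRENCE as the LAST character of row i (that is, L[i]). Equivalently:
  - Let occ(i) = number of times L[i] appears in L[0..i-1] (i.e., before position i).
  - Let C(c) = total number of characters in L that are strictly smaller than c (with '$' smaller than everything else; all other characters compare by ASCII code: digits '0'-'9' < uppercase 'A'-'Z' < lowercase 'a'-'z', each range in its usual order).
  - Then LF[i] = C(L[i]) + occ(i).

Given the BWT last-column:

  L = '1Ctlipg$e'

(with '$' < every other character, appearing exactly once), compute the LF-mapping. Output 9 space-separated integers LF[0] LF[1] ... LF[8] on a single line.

Char counts: '$':1, '1':1, 'C':1, 'e':1, 'g':1, 'i':1, 'l':1, 'p':1, 't':1
C (first-col start): C('$')=0, C('1')=1, C('C')=2, C('e')=3, C('g')=4, C('i')=5, C('l')=6, C('p')=7, C('t')=8
L[0]='1': occ=0, LF[0]=C('1')+0=1+0=1
L[1]='C': occ=0, LF[1]=C('C')+0=2+0=2
L[2]='t': occ=0, LF[2]=C('t')+0=8+0=8
L[3]='l': occ=0, LF[3]=C('l')+0=6+0=6
L[4]='i': occ=0, LF[4]=C('i')+0=5+0=5
L[5]='p': occ=0, LF[5]=C('p')+0=7+0=7
L[6]='g': occ=0, LF[6]=C('g')+0=4+0=4
L[7]='$': occ=0, LF[7]=C('$')+0=0+0=0
L[8]='e': occ=0, LF[8]=C('e')+0=3+0=3

Answer: 1 2 8 6 5 7 4 0 3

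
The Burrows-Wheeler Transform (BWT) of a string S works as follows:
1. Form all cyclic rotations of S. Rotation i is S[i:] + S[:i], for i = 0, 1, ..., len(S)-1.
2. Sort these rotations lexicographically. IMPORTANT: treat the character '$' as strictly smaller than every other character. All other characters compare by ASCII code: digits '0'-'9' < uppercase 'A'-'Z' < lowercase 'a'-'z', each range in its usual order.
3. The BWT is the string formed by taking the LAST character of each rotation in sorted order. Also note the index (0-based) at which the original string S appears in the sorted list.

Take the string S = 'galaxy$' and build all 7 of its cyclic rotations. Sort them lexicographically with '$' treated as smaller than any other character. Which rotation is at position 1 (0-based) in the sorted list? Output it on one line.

All 7 rotations (rotation i = S[i:]+S[:i]):
  rot[0] = galaxy$
  rot[1] = alaxy$g
  rot[2] = laxy$ga
  rot[3] = axy$gal
  rot[4] = xy$gala
  rot[5] = y$galax
  rot[6] = $galaxy
Sorted (with $ < everything):
  sorted[0] = $galaxy
  sorted[1] = alaxy$g
  sorted[2] = axy$gal
  sorted[3] = galaxy$
  sorted[4] = laxy$ga
  sorted[5] = xy$gala
  sorted[6] = y$galax
sorted[1] = alaxy$g

Answer: alaxy$g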